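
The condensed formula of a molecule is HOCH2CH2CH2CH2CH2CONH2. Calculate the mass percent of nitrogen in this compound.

Atom tally by fragment:
  HOCH2CH2 → C:2 H:5 O:1
  CH2 → C:1 H:2
  CH2 → C:1 H:2
  CH2CONH2 → C:2 H:4 O:1 N:1
Element totals:
  C: 6
  H: 13
  N: 1
  O: 2
Molecular formula: C6H13NO2.
Molar mass = 131.175 g/mol.
Mass from N: 1 × 14.007 = 14.007 g/mol.
%N = 14.007 / 131.175 × 100 = 10.68%.

10.68%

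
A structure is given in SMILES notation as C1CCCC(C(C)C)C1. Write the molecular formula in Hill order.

C9H18

Atom tally by fragment:
  cyclohexane ring core → C:6 H:12
  (− 1 ring H displaced by substituents)
  + CH(CH3)2 → C:3 H:7
Element totals:
  C: 9
  H: 18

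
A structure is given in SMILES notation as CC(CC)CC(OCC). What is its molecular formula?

C8H18O

Atom tally by fragment:
  CH3 → C:1 H:3
  CH(C2H5) → C:3 H:6
  CH2 → C:1 H:2
  CH2OC2H5 → C:3 H:7 O:1
Element totals:
  C: 8
  H: 18
  O: 1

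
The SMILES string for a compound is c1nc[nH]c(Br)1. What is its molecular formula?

Atom tally by fragment:
  imidazole ring core → C:3 H:4 N:2
  (− 1 ring H displaced by substituents)
  + Br → Br:1
Element totals:
  C: 3
  H: 3
  Br: 1
  N: 2

C3H3BrN2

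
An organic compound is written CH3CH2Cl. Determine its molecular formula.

C2H5Cl

Element totals:
  C: 2
  H: 5
  Cl: 1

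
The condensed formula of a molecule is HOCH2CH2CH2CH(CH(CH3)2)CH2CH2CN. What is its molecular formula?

Atom tally by fragment:
  HOCH2 → C:1 H:3 O:1
  CH2 → C:1 H:2
  CH2 → C:1 H:2
  CH(CH(CH3)2) → C:4 H:8
  CH2 → C:1 H:2
  CH2CN → C:2 H:2 N:1
Element totals:
  C: 10
  H: 19
  N: 1
  O: 1

C10H19NO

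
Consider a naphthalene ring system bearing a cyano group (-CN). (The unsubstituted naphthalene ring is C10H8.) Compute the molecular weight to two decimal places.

153.18 g/mol

Atom tally by fragment:
  naphthalene ring system core → C:10 H:8
  (− 1 ring H displaced by substituents)
  + CN → C:1 N:1
Element totals:
  C: 11
  H: 7
  N: 1
Molecular formula: C11H7N.
  M = 11(12.011) + 7(1.008) + 14.007
    = 132.121 + 7.056 + 14.007 = 153.184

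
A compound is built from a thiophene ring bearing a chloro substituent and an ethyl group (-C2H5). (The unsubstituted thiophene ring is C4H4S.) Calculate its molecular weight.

Atom tally by fragment:
  thiophene ring core → C:4 H:4 S:1
  (− 2 ring H displaced by substituents)
  + Cl → Cl:1
  + C2H5 → C:2 H:5
Element totals:
  C: 6
  H: 7
  Cl: 1
  S: 1
Molecular formula: C6H7ClS.
  M = 6(12.011) + 7(1.008) + 35.45 + 32.06
    = 72.066 + 7.056 + 35.450 + 32.060 = 146.632

146.63 g/mol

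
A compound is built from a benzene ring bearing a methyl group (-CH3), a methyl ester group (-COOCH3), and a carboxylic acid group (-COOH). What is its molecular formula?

C10H10O4

Atom tally by fragment:
  benzene ring core → C:6 H:6
  (− 3 ring H displaced by substituents)
  + CH3 → C:1 H:3
  + COOCH3 → C:2 H:3 O:2
  + COOH → C:1 H:1 O:2
Element totals:
  C: 10
  H: 10
  O: 4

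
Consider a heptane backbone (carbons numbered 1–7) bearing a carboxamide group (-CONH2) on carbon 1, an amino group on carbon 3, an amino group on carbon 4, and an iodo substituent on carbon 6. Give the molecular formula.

C8H18IN3O

Atom tally by fragment:
  H2NOCCH2 → C:2 H:4 O:1 N:1
  CH2 → C:1 H:2
  CH(NH2) → C:1 H:3 N:1
  CH(NH2) → C:1 H:3 N:1
  CH2 → C:1 H:2
  CH(I) → C:1 H:1 I:1
  CH3 → C:1 H:3
Element totals:
  C: 8
  H: 18
  I: 1
  N: 3
  O: 1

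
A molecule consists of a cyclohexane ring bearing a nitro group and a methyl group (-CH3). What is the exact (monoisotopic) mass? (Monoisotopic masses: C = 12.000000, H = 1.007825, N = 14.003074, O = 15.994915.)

Atom tally by fragment:
  cyclohexane ring core → C:6 H:12
  (− 2 ring H displaced by substituents)
  + NO2 → N:1 O:2
  + CH3 → C:1 H:3
Element totals:
  C: 7
  H: 13
  N: 1
  O: 2
Molecular formula: C7H13NO2.
  M = 7(12.0) + 13(1.007825) + 14.003074 + 2(15.994915)
    = 84.000000 + 13.101725 + 14.003074 + 31.989830 = 143.094629

143.0946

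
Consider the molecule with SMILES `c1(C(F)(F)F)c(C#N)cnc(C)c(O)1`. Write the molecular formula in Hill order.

C8H5F3N2O

Atom tally by fragment:
  pyridine ring core → C:5 H:5 N:1
  (− 4 ring H displaced by substituents)
  + CF3 → C:1 F:3
  + CN → C:1 N:1
  + CH3 → C:1 H:3
  + OH → O:1 H:1
Element totals:
  C: 8
  H: 5
  F: 3
  N: 2
  O: 1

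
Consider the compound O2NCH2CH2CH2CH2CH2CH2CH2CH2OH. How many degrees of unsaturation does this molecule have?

1

Atom tally by fragment:
  O2NCH2 → C:1 H:2 N:1 O:2
  CH2 → C:1 H:2
  CH2 → C:1 H:2
  CH2 → C:1 H:2
  CH2 → C:1 H:2
  CH2 → C:1 H:2
  CH2CH2OH → C:2 H:5 O:1
Element totals:
  C: 8
  H: 17
  N: 1
  O: 3
Molecular formula: C8H17NO3.
DoU = (2C + 2 + N − H − X) / 2 = (2·8 + 2 + 1 − 17 − 0) / 2 = 1.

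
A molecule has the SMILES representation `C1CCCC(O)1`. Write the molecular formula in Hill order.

Atom tally by fragment:
  cyclopentane ring core → C:5 H:10
  (− 1 ring H displaced by substituents)
  + OH → O:1 H:1
Element totals:
  C: 5
  H: 10
  O: 1

C5H10O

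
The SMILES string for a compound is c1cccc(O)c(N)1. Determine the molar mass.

109.13 g/mol

Atom tally by fragment:
  benzene ring core → C:6 H:6
  (− 2 ring H displaced by substituents)
  + OH → O:1 H:1
  + NH2 → N:1 H:2
Element totals:
  C: 6
  H: 7
  N: 1
  O: 1
Molecular formula: C6H7NO.
  M = 6(12.011) + 7(1.008) + 14.007 + 15.999
    = 72.066 + 7.056 + 14.007 + 15.999 = 109.128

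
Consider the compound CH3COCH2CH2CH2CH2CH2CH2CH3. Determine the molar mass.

142.24 g/mol

Element totals:
  C: 9
  H: 18
  O: 1
Molecular formula: C9H18O.
  M = 9(12.011) + 18(1.008) + 15.999
    = 108.099 + 18.144 + 15.999 = 142.242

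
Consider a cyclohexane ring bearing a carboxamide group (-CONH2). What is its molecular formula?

Atom tally by fragment:
  cyclohexane ring core → C:6 H:12
  (− 1 ring H displaced by substituents)
  + CONH2 → C:1 H:2 O:1 N:1
Element totals:
  C: 7
  H: 13
  N: 1
  O: 1

C7H13NO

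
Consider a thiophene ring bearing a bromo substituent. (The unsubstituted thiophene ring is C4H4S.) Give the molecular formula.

C4H3BrS

Atom tally by fragment:
  thiophene ring core → C:4 H:4 S:1
  (− 1 ring H displaced by substituents)
  + Br → Br:1
Element totals:
  C: 4
  H: 3
  Br: 1
  S: 1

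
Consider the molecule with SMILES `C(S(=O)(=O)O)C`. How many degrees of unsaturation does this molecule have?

0

Atom tally by fragment:
  HO3SCH2 → C:1 H:3 S:1 O:3
  CH3 → C:1 H:3
Element totals:
  C: 2
  H: 6
  O: 3
  S: 1
Molecular formula: C2H6O3S.
DoU = (2C + 2 + N − H − X) / 2 = (2·2 + 2 + 0 − 6 − 0) / 2 = 0.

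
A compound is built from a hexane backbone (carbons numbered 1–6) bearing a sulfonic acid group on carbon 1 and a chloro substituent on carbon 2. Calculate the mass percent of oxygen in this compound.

Atom tally by fragment:
  HO3SCH2 → C:1 H:3 S:1 O:3
  CH(Cl) → C:1 H:1 Cl:1
  CH2 → C:1 H:2
  CH2 → C:1 H:2
  CH2 → C:1 H:2
  CH3 → C:1 H:3
Element totals:
  C: 6
  H: 13
  Cl: 1
  O: 3
  S: 1
Molecular formula: C6H13ClO3S.
Molar mass = 200.677 g/mol.
Mass from O: 3 × 15.999 = 47.997 g/mol.
%O = 47.997 / 200.677 × 100 = 23.92%.

23.92%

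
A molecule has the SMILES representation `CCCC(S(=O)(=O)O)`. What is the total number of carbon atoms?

4

Atom tally by fragment:
  CH3 → C:1 H:3
  CH2 → C:1 H:2
  CH2 → C:1 H:2
  CH2SO3H → C:1 H:3 S:1 O:3
Element totals:
  C: 4
  H: 10
  O: 3
  S: 1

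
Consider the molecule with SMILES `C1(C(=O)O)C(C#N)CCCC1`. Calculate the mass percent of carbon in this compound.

62.73%

Atom tally by fragment:
  cyclohexane ring core → C:6 H:12
  (− 2 ring H displaced by substituents)
  + COOH → C:1 H:1 O:2
  + CN → C:1 N:1
Element totals:
  C: 8
  H: 11
  N: 1
  O: 2
Molecular formula: C8H11NO2.
Molar mass = 153.181 g/mol.
Mass from C: 8 × 12.011 = 96.088 g/mol.
%C = 96.088 / 153.181 × 100 = 62.73%.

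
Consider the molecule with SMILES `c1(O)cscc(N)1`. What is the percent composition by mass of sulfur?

Atom tally by fragment:
  thiophene ring core → C:4 H:4 S:1
  (− 2 ring H displaced by substituents)
  + OH → O:1 H:1
  + NH2 → N:1 H:2
Element totals:
  C: 4
  H: 5
  N: 1
  O: 1
  S: 1
Molecular formula: C4H5NOS.
Molar mass = 115.150 g/mol.
Mass from S: 1 × 32.06 = 32.060 g/mol.
%S = 32.060 / 115.150 × 100 = 27.84%.

27.84%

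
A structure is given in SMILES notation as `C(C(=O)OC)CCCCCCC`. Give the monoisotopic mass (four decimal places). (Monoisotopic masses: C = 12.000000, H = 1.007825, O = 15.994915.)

Atom tally by fragment:
  CH3OOCCH2 → C:3 H:5 O:2
  CH2 → C:1 H:2
  CH2 → C:1 H:2
  CH2 → C:1 H:2
  CH2 → C:1 H:2
  CH2 → C:1 H:2
  CH2 → C:1 H:2
  CH3 → C:1 H:3
Element totals:
  C: 10
  H: 20
  O: 2
Molecular formula: C10H20O2.
  M = 10(12.0) + 20(1.007825) + 2(15.994915)
    = 120.000000 + 20.156500 + 31.989830 = 172.146330

172.1463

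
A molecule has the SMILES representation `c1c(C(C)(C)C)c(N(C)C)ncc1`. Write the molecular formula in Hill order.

C11H18N2

Atom tally by fragment:
  pyridine ring core → C:5 H:5 N:1
  (− 2 ring H displaced by substituents)
  + C(CH3)3 → C:4 H:9
  + N(CH3)2 → N:1 C:2 H:6
Element totals:
  C: 11
  H: 18
  N: 2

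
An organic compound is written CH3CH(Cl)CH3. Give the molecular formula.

Element totals:
  C: 3
  H: 7
  Cl: 1

C3H7Cl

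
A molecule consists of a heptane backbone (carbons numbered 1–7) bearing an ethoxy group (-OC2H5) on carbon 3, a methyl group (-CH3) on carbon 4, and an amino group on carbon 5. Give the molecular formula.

Atom tally by fragment:
  CH3 → C:1 H:3
  CH2 → C:1 H:2
  CH(OC2H5) → C:3 H:6 O:1
  CH(CH3) → C:2 H:4
  CH(NH2) → C:1 H:3 N:1
  CH2 → C:1 H:2
  CH3 → C:1 H:3
Element totals:
  C: 10
  H: 23
  N: 1
  O: 1

C10H23NO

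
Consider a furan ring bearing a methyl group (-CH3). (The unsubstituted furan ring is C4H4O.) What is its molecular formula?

C5H6O

Atom tally by fragment:
  furan ring core → C:4 H:4 O:1
  (− 1 ring H displaced by substituents)
  + CH3 → C:1 H:3
Element totals:
  C: 5
  H: 6
  O: 1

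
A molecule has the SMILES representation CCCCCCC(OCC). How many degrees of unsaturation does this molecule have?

0

Atom tally by fragment:
  CH3 → C:1 H:3
  CH2 → C:1 H:2
  CH2 → C:1 H:2
  CH2 → C:1 H:2
  CH2 → C:1 H:2
  CH2 → C:1 H:2
  CH2OC2H5 → C:3 H:7 O:1
Element totals:
  C: 9
  H: 20
  O: 1
Molecular formula: C9H20O.
DoU = (2C + 2 + N − H − X) / 2 = (2·9 + 2 + 0 − 20 − 0) / 2 = 0.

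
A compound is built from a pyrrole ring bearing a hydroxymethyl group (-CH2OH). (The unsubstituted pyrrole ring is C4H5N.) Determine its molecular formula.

Atom tally by fragment:
  pyrrole ring core → C:4 H:5 N:1
  (− 1 ring H displaced by substituents)
  + CH2OH → C:1 H:3 O:1
Element totals:
  C: 5
  H: 7
  N: 1
  O: 1

C5H7NO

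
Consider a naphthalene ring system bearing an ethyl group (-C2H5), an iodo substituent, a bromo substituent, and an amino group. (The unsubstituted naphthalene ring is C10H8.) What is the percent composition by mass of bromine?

21.25%

Atom tally by fragment:
  naphthalene ring system core → C:10 H:8
  (− 4 ring H displaced by substituents)
  + C2H5 → C:2 H:5
  + I → I:1
  + Br → Br:1
  + NH2 → N:1 H:2
Element totals:
  C: 12
  H: 11
  Br: 1
  I: 1
  N: 1
Molecular formula: C12H11BrIN.
Molar mass = 376.035 g/mol.
Mass from Br: 1 × 79.904 = 79.904 g/mol.
%Br = 79.904 / 376.035 × 100 = 21.25%.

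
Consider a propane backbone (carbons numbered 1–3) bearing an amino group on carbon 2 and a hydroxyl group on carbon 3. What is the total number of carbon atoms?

Atom tally by fragment:
  CH3 → C:1 H:3
  CH(NH2) → C:1 H:3 N:1
  CH2OH → C:1 H:3 O:1
Element totals:
  C: 3
  H: 9
  N: 1
  O: 1

3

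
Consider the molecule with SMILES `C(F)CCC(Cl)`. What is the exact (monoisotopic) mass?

110.0299

Atom tally by fragment:
  FCH2 → C:1 H:2 F:1
  CH2 → C:1 H:2
  CH2 → C:1 H:2
  CH2Cl → C:1 H:2 Cl:1
Element totals:
  C: 4
  H: 8
  Cl: 1
  F: 1
Molecular formula: C4H8ClF.
  M = 4(12.0) + 8(1.007825) + 34.968853 + 18.998403
    = 48.000000 + 8.062600 + 34.968853 + 18.998403 = 110.029856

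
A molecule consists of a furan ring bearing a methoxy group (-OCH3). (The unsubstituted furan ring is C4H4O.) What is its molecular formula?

Atom tally by fragment:
  furan ring core → C:4 H:4 O:1
  (− 1 ring H displaced by substituents)
  + OCH3 → C:1 H:3 O:1
Element totals:
  C: 5
  H: 6
  O: 2

C5H6O2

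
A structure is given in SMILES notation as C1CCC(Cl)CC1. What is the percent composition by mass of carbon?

Atom tally by fragment:
  cyclohexane ring core → C:6 H:12
  (− 1 ring H displaced by substituents)
  + Cl → Cl:1
Element totals:
  C: 6
  H: 11
  Cl: 1
Molecular formula: C6H11Cl.
Molar mass = 118.604 g/mol.
Mass from C: 6 × 12.011 = 72.066 g/mol.
%C = 72.066 / 118.604 × 100 = 60.76%.

60.76%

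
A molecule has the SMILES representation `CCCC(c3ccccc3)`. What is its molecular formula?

Atom tally by fragment:
  CH3 → C:1 H:3
  CH2 → C:1 H:2
  CH2 → C:1 H:2
  CH2C6H5 → C:7 H:7
Element totals:
  C: 10
  H: 14

C10H14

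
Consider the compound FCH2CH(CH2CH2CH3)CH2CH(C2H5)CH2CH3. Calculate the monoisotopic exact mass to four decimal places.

Atom tally by fragment:
  FCH2 → C:1 H:2 F:1
  CH(CH2CH2CH3) → C:4 H:8
  CH2 → C:1 H:2
  CH(C2H5) → C:3 H:6
  CH2 → C:1 H:2
  CH3 → C:1 H:3
Element totals:
  C: 11
  H: 23
  F: 1
Molecular formula: C11H23F.
  M = 11(12.0) + 23(1.007825) + 18.998403
    = 132.000000 + 23.179975 + 18.998403 = 174.178378

174.1784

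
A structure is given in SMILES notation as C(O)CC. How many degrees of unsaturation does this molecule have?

Atom tally by fragment:
  HOCH2 → C:1 H:3 O:1
  CH2 → C:1 H:2
  CH3 → C:1 H:3
Element totals:
  C: 3
  H: 8
  O: 1
Molecular formula: C3H8O.
DoU = (2C + 2 + N − H − X) / 2 = (2·3 + 2 + 0 − 8 − 0) / 2 = 0.

0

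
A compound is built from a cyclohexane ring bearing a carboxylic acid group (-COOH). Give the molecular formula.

Atom tally by fragment:
  cyclohexane ring core → C:6 H:12
  (− 1 ring H displaced by substituents)
  + COOH → C:1 H:1 O:2
Element totals:
  C: 7
  H: 12
  O: 2

C7H12O2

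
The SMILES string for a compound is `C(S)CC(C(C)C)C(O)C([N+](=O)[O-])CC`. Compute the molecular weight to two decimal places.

235.34 g/mol

Atom tally by fragment:
  HSCH2 → C:1 H:3 S:1
  CH2 → C:1 H:2
  CH(CH(CH3)2) → C:4 H:8
  CH(OH) → C:1 H:2 O:1
  CH(NO2) → C:1 H:1 N:1 O:2
  CH2 → C:1 H:2
  CH3 → C:1 H:3
Element totals:
  C: 10
  H: 21
  N: 1
  O: 3
  S: 1
Molecular formula: C10H21NO3S.
  M = 10(12.011) + 21(1.008) + 14.007 + 3(15.999) + 32.06
    = 120.110 + 21.168 + 14.007 + 47.997 + 32.060 = 235.342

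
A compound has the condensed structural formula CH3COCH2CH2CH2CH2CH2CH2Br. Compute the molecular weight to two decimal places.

Atom tally by fragment:
  CH3COCH2 → C:3 H:5 O:1
  CH2 → C:1 H:2
  CH2 → C:1 H:2
  CH2 → C:1 H:2
  CH2 → C:1 H:2
  CH2Br → C:1 H:2 Br:1
Element totals:
  C: 8
  H: 15
  Br: 1
  O: 1
Molecular formula: C8H15BrO.
  M = 8(12.011) + 15(1.008) + 79.904 + 15.999
    = 96.088 + 15.120 + 79.904 + 15.999 = 207.111

207.11 g/mol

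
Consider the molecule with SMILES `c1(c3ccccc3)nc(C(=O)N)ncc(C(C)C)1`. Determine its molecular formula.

C14H15N3O

Atom tally by fragment:
  pyrimidine ring core → C:4 H:4 N:2
  (− 3 ring H displaced by substituents)
  + C6H5 → C:6 H:5
  + CONH2 → C:1 H:2 O:1 N:1
  + CH(CH3)2 → C:3 H:7
Element totals:
  C: 14
  H: 15
  N: 3
  O: 1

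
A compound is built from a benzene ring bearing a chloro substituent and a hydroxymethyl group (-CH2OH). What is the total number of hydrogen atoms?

7

Atom tally by fragment:
  benzene ring core → C:6 H:6
  (− 2 ring H displaced by substituents)
  + Cl → Cl:1
  + CH2OH → C:1 H:3 O:1
Element totals:
  C: 7
  H: 7
  Cl: 1
  O: 1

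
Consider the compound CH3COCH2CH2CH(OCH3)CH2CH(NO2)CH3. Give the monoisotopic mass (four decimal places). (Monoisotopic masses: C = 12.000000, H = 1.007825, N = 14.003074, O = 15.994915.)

Atom tally by fragment:
  CH3COCH2 → C:3 H:5 O:1
  CH2 → C:1 H:2
  CH(OCH3) → C:2 H:4 O:1
  CH2 → C:1 H:2
  CH(NO2) → C:1 H:1 N:1 O:2
  CH3 → C:1 H:3
Element totals:
  C: 9
  H: 17
  N: 1
  O: 4
Molecular formula: C9H17NO4.
  M = 9(12.0) + 17(1.007825) + 14.003074 + 4(15.994915)
    = 108.000000 + 17.133025 + 14.003074 + 63.979660 = 203.115759

203.1158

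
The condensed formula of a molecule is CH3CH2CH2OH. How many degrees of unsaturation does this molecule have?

0

Atom tally by fragment:
  CH3 → C:1 H:3
  CH2CH2OH → C:2 H:5 O:1
Element totals:
  C: 3
  H: 8
  O: 1
Molecular formula: C3H8O.
DoU = (2C + 2 + N − H − X) / 2 = (2·3 + 2 + 0 − 8 − 0) / 2 = 0.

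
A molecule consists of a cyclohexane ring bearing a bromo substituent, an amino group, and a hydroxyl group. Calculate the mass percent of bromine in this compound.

Atom tally by fragment:
  cyclohexane ring core → C:6 H:12
  (− 3 ring H displaced by substituents)
  + Br → Br:1
  + NH2 → N:1 H:2
  + OH → O:1 H:1
Element totals:
  C: 6
  H: 12
  Br: 1
  N: 1
  O: 1
Molecular formula: C6H12BrNO.
Molar mass = 194.072 g/mol.
Mass from Br: 1 × 79.904 = 79.904 g/mol.
%Br = 79.904 / 194.072 × 100 = 41.17%.

41.17%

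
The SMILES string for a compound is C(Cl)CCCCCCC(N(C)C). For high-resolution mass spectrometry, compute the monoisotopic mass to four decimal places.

Atom tally by fragment:
  ClCH2 → C:1 H:2 Cl:1
  CH2 → C:1 H:2
  CH2 → C:1 H:2
  CH2 → C:1 H:2
  CH2 → C:1 H:2
  CH2 → C:1 H:2
  CH2 → C:1 H:2
  CH2N(CH3)2 → C:3 H:8 N:1
Element totals:
  C: 10
  H: 22
  Cl: 1
  N: 1
Molecular formula: C10H22ClN.
  M = 10(12.0) + 22(1.007825) + 34.968853 + 14.003074
    = 120.000000 + 22.172150 + 34.968853 + 14.003074 = 191.144077

191.1441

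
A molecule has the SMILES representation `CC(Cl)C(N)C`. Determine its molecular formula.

Atom tally by fragment:
  CH3 → C:1 H:3
  CH(Cl) → C:1 H:1 Cl:1
  CH(NH2) → C:1 H:3 N:1
  CH3 → C:1 H:3
Element totals:
  C: 4
  H: 10
  Cl: 1
  N: 1

C4H10ClN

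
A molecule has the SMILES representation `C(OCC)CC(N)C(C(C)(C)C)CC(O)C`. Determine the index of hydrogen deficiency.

0

Atom tally by fragment:
  C2H5OCH2 → C:3 H:7 O:1
  CH2 → C:1 H:2
  CH(NH2) → C:1 H:3 N:1
  CH(C(CH3)3) → C:5 H:10
  CH2 → C:1 H:2
  CH(OH) → C:1 H:2 O:1
  CH3 → C:1 H:3
Element totals:
  C: 13
  H: 29
  N: 1
  O: 2
Molecular formula: C13H29NO2.
DoU = (2C + 2 + N − H − X) / 2 = (2·13 + 2 + 1 − 29 − 0) / 2 = 0.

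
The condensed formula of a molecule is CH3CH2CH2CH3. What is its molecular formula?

Atom tally by fragment:
  CH3 → C:1 H:3
  CH2 → C:1 H:2
  CH2 → C:1 H:2
  CH3 → C:1 H:3
Element totals:
  C: 4
  H: 10

C4H10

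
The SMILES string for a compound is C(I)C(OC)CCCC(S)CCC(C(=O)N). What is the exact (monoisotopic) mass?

Atom tally by fragment:
  ICH2 → C:1 H:2 I:1
  CH(OCH3) → C:2 H:4 O:1
  CH2 → C:1 H:2
  CH2 → C:1 H:2
  CH2 → C:1 H:2
  CH(SH) → C:1 H:2 S:1
  CH2 → C:1 H:2
  CH2 → C:1 H:2
  CH2CONH2 → C:2 H:4 O:1 N:1
Element totals:
  C: 11
  H: 22
  I: 1
  N: 1
  O: 2
  S: 1
Molecular formula: C11H22INO2S.
  M = 11(12.0) + 22(1.007825) + 126.904472 + 14.003074 + 2(15.994915) + 31.972071
    = 132.000000 + 22.172150 + 126.904472 + 14.003074 + 31.989830 + 31.972071 = 359.041597

359.0416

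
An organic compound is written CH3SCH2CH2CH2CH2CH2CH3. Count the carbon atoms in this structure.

Atom tally by fragment:
  CH3SCH2 → C:2 H:5 S:1
  CH2 → C:1 H:2
  CH2 → C:1 H:2
  CH2 → C:1 H:2
  CH2 → C:1 H:2
  CH3 → C:1 H:3
Element totals:
  C: 7
  H: 16
  S: 1

7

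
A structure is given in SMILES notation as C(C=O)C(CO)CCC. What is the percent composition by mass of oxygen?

24.58%

Atom tally by fragment:
  OHCCH2 → C:2 H:3 O:1
  CH(CH2OH) → C:2 H:4 O:1
  CH2 → C:1 H:2
  CH2 → C:1 H:2
  CH3 → C:1 H:3
Element totals:
  C: 7
  H: 14
  O: 2
Molecular formula: C7H14O2.
Molar mass = 130.187 g/mol.
Mass from O: 2 × 15.999 = 31.998 g/mol.
%O = 31.998 / 130.187 × 100 = 24.58%.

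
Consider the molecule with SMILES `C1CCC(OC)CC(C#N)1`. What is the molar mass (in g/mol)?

Atom tally by fragment:
  cyclohexane ring core → C:6 H:12
  (− 2 ring H displaced by substituents)
  + OCH3 → C:1 H:3 O:1
  + CN → C:1 N:1
Element totals:
  C: 8
  H: 13
  N: 1
  O: 1
Molecular formula: C8H13NO.
  M = 8(12.011) + 13(1.008) + 14.007 + 15.999
    = 96.088 + 13.104 + 14.007 + 15.999 = 139.198

139.20 g/mol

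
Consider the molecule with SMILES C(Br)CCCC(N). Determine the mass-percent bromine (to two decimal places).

48.12%

Atom tally by fragment:
  BrCH2 → C:1 H:2 Br:1
  CH2 → C:1 H:2
  CH2 → C:1 H:2
  CH2 → C:1 H:2
  CH2NH2 → C:1 H:4 N:1
Element totals:
  C: 5
  H: 12
  Br: 1
  N: 1
Molecular formula: C5H12BrN.
Molar mass = 166.062 g/mol.
Mass from Br: 1 × 79.904 = 79.904 g/mol.
%Br = 79.904 / 166.062 × 100 = 48.12%.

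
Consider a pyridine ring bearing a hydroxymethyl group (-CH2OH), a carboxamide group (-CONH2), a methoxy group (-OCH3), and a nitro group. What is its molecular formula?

Atom tally by fragment:
  pyridine ring core → C:5 H:5 N:1
  (− 4 ring H displaced by substituents)
  + CH2OH → C:1 H:3 O:1
  + CONH2 → C:1 H:2 O:1 N:1
  + OCH3 → C:1 H:3 O:1
  + NO2 → N:1 O:2
Element totals:
  C: 8
  H: 9
  N: 3
  O: 5

C8H9N3O5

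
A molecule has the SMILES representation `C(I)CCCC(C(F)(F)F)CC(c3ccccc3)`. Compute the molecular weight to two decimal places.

Atom tally by fragment:
  ICH2 → C:1 H:2 I:1
  CH2 → C:1 H:2
  CH2 → C:1 H:2
  CH2 → C:1 H:2
  CH(CF3) → C:2 H:1 F:3
  CH2 → C:1 H:2
  CH2C6H5 → C:7 H:7
Element totals:
  C: 14
  H: 18
  F: 3
  I: 1
Molecular formula: C14H18F3I.
  M = 14(12.011) + 18(1.008) + 3(18.998) + 126.904
    = 168.154 + 18.144 + 56.994 + 126.904 = 370.196

370.20 g/mol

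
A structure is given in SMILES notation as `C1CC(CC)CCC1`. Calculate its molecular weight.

Atom tally by fragment:
  cyclohexane ring core → C:6 H:12
  (− 1 ring H displaced by substituents)
  + C2H5 → C:2 H:5
Element totals:
  C: 8
  H: 16
Molecular formula: C8H16.
  M = 8(12.011) + 16(1.008)
    = 96.088 + 16.128 = 112.216

112.22 g/mol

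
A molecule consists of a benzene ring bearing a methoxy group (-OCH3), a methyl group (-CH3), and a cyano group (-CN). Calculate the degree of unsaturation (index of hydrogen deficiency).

6

Atom tally by fragment:
  benzene ring core → C:6 H:6
  (− 3 ring H displaced by substituents)
  + OCH3 → C:1 H:3 O:1
  + CH3 → C:1 H:3
  + CN → C:1 N:1
Element totals:
  C: 9
  H: 9
  N: 1
  O: 1
Molecular formula: C9H9NO.
DoU = (2C + 2 + N − H − X) / 2 = (2·9 + 2 + 1 − 9 − 0) / 2 = 6.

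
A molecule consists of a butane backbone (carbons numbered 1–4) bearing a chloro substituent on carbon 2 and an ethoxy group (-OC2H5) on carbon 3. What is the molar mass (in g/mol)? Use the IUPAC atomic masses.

Atom tally by fragment:
  CH3 → C:1 H:3
  CH(Cl) → C:1 H:1 Cl:1
  CH(OC2H5) → C:3 H:6 O:1
  CH3 → C:1 H:3
Element totals:
  C: 6
  H: 13
  Cl: 1
  O: 1
Molecular formula: C6H13ClO.
  M = 6(12.011) + 13(1.008) + 35.45 + 15.999
    = 72.066 + 13.104 + 35.450 + 15.999 = 136.619

136.62 g/mol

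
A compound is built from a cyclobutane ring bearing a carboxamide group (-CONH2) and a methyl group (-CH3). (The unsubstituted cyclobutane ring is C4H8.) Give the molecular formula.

Atom tally by fragment:
  cyclobutane ring core → C:4 H:8
  (− 2 ring H displaced by substituents)
  + CONH2 → C:1 H:2 O:1 N:1
  + CH3 → C:1 H:3
Element totals:
  C: 6
  H: 11
  N: 1
  O: 1

C6H11NO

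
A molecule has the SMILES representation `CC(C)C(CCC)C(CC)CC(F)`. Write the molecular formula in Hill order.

C12H25F

Atom tally by fragment:
  CH3 → C:1 H:3
  CH(CH3) → C:2 H:4
  CH(CH2CH2CH3) → C:4 H:8
  CH(C2H5) → C:3 H:6
  CH2 → C:1 H:2
  CH2F → C:1 H:2 F:1
Element totals:
  C: 12
  H: 25
  F: 1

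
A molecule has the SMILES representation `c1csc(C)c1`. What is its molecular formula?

Atom tally by fragment:
  thiophene ring core → C:4 H:4 S:1
  (− 1 ring H displaced by substituents)
  + CH3 → C:1 H:3
Element totals:
  C: 5
  H: 6
  S: 1

C5H6S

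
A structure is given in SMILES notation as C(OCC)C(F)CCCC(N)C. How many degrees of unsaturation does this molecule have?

0

Atom tally by fragment:
  C2H5OCH2 → C:3 H:7 O:1
  CH(F) → C:1 H:1 F:1
  CH2 → C:1 H:2
  CH2 → C:1 H:2
  CH2 → C:1 H:2
  CH(NH2) → C:1 H:3 N:1
  CH3 → C:1 H:3
Element totals:
  C: 9
  H: 20
  F: 1
  N: 1
  O: 1
Molecular formula: C9H20FNO.
DoU = (2C + 2 + N − H − X) / 2 = (2·9 + 2 + 1 − 20 − 1) / 2 = 0.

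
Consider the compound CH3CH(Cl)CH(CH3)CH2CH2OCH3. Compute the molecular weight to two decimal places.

Element totals:
  C: 7
  H: 15
  Cl: 1
  O: 1
Molecular formula: C7H15ClO.
  M = 7(12.011) + 15(1.008) + 35.45 + 15.999
    = 84.077 + 15.120 + 35.450 + 15.999 = 150.646

150.65 g/mol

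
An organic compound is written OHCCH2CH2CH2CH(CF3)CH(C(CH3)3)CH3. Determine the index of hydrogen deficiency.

1

Atom tally by fragment:
  OHCCH2 → C:2 H:3 O:1
  CH2 → C:1 H:2
  CH2 → C:1 H:2
  CH(CF3) → C:2 H:1 F:3
  CH(C(CH3)3) → C:5 H:10
  CH3 → C:1 H:3
Element totals:
  C: 12
  H: 21
  F: 3
  O: 1
Molecular formula: C12H21F3O.
DoU = (2C + 2 + N − H − X) / 2 = (2·12 + 2 + 0 − 21 − 3) / 2 = 1.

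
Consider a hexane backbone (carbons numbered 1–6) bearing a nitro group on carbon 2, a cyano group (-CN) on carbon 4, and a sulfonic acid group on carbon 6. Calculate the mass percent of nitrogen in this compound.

Atom tally by fragment:
  CH3 → C:1 H:3
  CH(NO2) → C:1 H:1 N:1 O:2
  CH2 → C:1 H:2
  CH(CN) → C:2 H:1 N:1
  CH2 → C:1 H:2
  CH2SO3H → C:1 H:3 S:1 O:3
Element totals:
  C: 7
  H: 12
  N: 2
  O: 5
  S: 1
Molecular formula: C7H12N2O5S.
Molar mass = 236.242 g/mol.
Mass from N: 2 × 14.007 = 28.014 g/mol.
%N = 28.014 / 236.242 × 100 = 11.86%.

11.86%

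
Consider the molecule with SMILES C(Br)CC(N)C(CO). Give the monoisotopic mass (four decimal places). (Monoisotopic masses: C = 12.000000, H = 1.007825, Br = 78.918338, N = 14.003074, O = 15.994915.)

Atom tally by fragment:
  BrCH2 → C:1 H:2 Br:1
  CH2 → C:1 H:2
  CH(NH2) → C:1 H:3 N:1
  CH2CH2OH → C:2 H:5 O:1
Element totals:
  C: 5
  H: 12
  Br: 1
  N: 1
  O: 1
Molecular formula: C5H12BrNO.
  M = 5(12.0) + 12(1.007825) + 78.918338 + 14.003074 + 15.994915
    = 60.000000 + 12.093900 + 78.918338 + 14.003074 + 15.994915 = 181.010227

181.0102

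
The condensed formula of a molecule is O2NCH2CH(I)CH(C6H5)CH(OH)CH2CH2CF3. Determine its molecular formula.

Atom tally by fragment:
  O2NCH2 → C:1 H:2 N:1 O:2
  CH(I) → C:1 H:1 I:1
  CH(C6H5) → C:7 H:6
  CH(OH) → C:1 H:2 O:1
  CH2 → C:1 H:2
  CH2CF3 → C:2 H:2 F:3
Element totals:
  C: 13
  H: 15
  F: 3
  I: 1
  N: 1
  O: 3

C13H15F3INO3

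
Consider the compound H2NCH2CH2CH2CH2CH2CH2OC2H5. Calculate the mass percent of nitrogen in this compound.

9.64%

Atom tally by fragment:
  H2NCH2 → C:1 H:4 N:1
  CH2 → C:1 H:2
  CH2 → C:1 H:2
  CH2 → C:1 H:2
  CH2 → C:1 H:2
  CH2OC2H5 → C:3 H:7 O:1
Element totals:
  C: 8
  H: 19
  N: 1
  O: 1
Molecular formula: C8H19NO.
Molar mass = 145.246 g/mol.
Mass from N: 1 × 14.007 = 14.007 g/mol.
%N = 14.007 / 145.246 × 100 = 9.64%.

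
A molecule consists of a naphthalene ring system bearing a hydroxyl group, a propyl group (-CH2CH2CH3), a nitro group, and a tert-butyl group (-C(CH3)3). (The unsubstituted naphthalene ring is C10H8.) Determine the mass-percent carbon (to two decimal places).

Atom tally by fragment:
  naphthalene ring system core → C:10 H:8
  (− 4 ring H displaced by substituents)
  + OH → O:1 H:1
  + CH2CH2CH3 → C:3 H:7
  + NO2 → N:1 O:2
  + C(CH3)3 → C:4 H:9
Element totals:
  C: 17
  H: 21
  N: 1
  O: 3
Molecular formula: C17H21NO3.
Molar mass = 287.359 g/mol.
Mass from C: 17 × 12.011 = 204.187 g/mol.
%C = 204.187 / 287.359 × 100 = 71.06%.

71.06%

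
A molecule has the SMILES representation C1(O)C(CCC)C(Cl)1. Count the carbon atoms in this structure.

Atom tally by fragment:
  cyclopropane ring core → C:3 H:6
  (− 3 ring H displaced by substituents)
  + OH → O:1 H:1
  + CH2CH2CH3 → C:3 H:7
  + Cl → Cl:1
Element totals:
  C: 6
  H: 11
  Cl: 1
  O: 1

6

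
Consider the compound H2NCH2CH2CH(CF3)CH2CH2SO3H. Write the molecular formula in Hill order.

C6H12F3NO3S

Atom tally by fragment:
  H2NCH2 → C:1 H:4 N:1
  CH2 → C:1 H:2
  CH(CF3) → C:2 H:1 F:3
  CH2 → C:1 H:2
  CH2SO3H → C:1 H:3 S:1 O:3
Element totals:
  C: 6
  H: 12
  F: 3
  N: 1
  O: 3
  S: 1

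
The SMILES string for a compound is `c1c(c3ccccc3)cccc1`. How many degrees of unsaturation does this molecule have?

8

Atom tally by fragment:
  benzene ring core → C:6 H:6
  (− 1 ring H displaced by substituents)
  + C6H5 → C:6 H:5
Element totals:
  C: 12
  H: 10
Molecular formula: C12H10.
DoU = (2C + 2 + N − H − X) / 2 = (2·12 + 2 + 0 − 10 − 0) / 2 = 8.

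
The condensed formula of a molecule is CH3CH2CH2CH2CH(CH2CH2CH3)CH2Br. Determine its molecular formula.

Element totals:
  C: 9
  H: 19
  Br: 1

C9H19Br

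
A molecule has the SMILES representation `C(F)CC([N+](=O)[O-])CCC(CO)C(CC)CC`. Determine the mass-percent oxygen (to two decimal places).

19.25%

Atom tally by fragment:
  FCH2 → C:1 H:2 F:1
  CH2 → C:1 H:2
  CH(NO2) → C:1 H:1 N:1 O:2
  CH2 → C:1 H:2
  CH2 → C:1 H:2
  CH(CH2OH) → C:2 H:4 O:1
  CH(C2H5) → C:3 H:6
  CH2 → C:1 H:2
  CH3 → C:1 H:3
Element totals:
  C: 12
  H: 24
  F: 1
  N: 1
  O: 3
Molecular formula: C12H24FNO3.
Molar mass = 249.326 g/mol.
Mass from O: 3 × 15.999 = 47.997 g/mol.
%O = 47.997 / 249.326 × 100 = 19.25%.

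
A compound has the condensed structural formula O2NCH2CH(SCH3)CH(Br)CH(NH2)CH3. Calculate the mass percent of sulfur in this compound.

12.47%

Atom tally by fragment:
  O2NCH2 → C:1 H:2 N:1 O:2
  CH(SCH3) → C:2 H:4 S:1
  CH(Br) → C:1 H:1 Br:1
  CH(NH2) → C:1 H:3 N:1
  CH3 → C:1 H:3
Element totals:
  C: 6
  H: 13
  Br: 1
  N: 2
  O: 2
  S: 1
Molecular formula: C6H13BrN2O2S.
Molar mass = 257.146 g/mol.
Mass from S: 1 × 32.06 = 32.060 g/mol.
%S = 32.060 / 257.146 × 100 = 12.47%.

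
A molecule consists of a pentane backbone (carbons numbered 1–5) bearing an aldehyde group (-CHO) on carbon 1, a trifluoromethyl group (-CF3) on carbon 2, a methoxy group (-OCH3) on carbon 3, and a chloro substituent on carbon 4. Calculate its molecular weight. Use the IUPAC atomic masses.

Atom tally by fragment:
  OHCCH2 → C:2 H:3 O:1
  CH(CF3) → C:2 H:1 F:3
  CH(OCH3) → C:2 H:4 O:1
  CH(Cl) → C:1 H:1 Cl:1
  CH3 → C:1 H:3
Element totals:
  C: 8
  H: 12
  Cl: 1
  F: 3
  O: 2
Molecular formula: C8H12ClF3O2.
  M = 8(12.011) + 12(1.008) + 35.45 + 3(18.998) + 2(15.999)
    = 96.088 + 12.096 + 35.450 + 56.994 + 31.998 = 232.626

232.63 g/mol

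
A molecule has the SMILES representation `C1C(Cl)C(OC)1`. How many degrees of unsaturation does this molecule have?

Atom tally by fragment:
  cyclopropane ring core → C:3 H:6
  (− 2 ring H displaced by substituents)
  + Cl → Cl:1
  + OCH3 → C:1 H:3 O:1
Element totals:
  C: 4
  H: 7
  Cl: 1
  O: 1
Molecular formula: C4H7ClO.
DoU = (2C + 2 + N − H − X) / 2 = (2·4 + 2 + 0 − 7 − 1) / 2 = 1.

1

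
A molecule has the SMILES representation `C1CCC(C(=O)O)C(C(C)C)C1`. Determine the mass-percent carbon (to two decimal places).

Atom tally by fragment:
  cyclohexane ring core → C:6 H:12
  (− 2 ring H displaced by substituents)
  + COOH → C:1 H:1 O:2
  + CH(CH3)2 → C:3 H:7
Element totals:
  C: 10
  H: 18
  O: 2
Molecular formula: C10H18O2.
Molar mass = 170.252 g/mol.
Mass from C: 10 × 12.011 = 120.110 g/mol.
%C = 120.110 / 170.252 × 100 = 70.55%.

70.55%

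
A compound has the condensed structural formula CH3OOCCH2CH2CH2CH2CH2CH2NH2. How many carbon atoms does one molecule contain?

8

Atom tally by fragment:
  CH3OOCCH2 → C:3 H:5 O:2
  CH2 → C:1 H:2
  CH2 → C:1 H:2
  CH2 → C:1 H:2
  CH2 → C:1 H:2
  CH2NH2 → C:1 H:4 N:1
Element totals:
  C: 8
  H: 17
  N: 1
  O: 2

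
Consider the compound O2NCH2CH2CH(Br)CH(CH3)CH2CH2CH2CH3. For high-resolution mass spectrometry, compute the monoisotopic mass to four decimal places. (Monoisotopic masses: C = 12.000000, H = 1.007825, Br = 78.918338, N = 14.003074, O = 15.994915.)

251.0521

Element totals:
  C: 9
  H: 18
  Br: 1
  N: 1
  O: 2
Molecular formula: C9H18BrNO2.
  M = 9(12.0) + 18(1.007825) + 78.918338 + 14.003074 + 2(15.994915)
    = 108.000000 + 18.140850 + 78.918338 + 14.003074 + 31.989830 = 251.052092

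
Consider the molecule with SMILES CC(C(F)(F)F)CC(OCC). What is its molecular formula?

Atom tally by fragment:
  CH3 → C:1 H:3
  CH(CF3) → C:2 H:1 F:3
  CH2 → C:1 H:2
  CH2OC2H5 → C:3 H:7 O:1
Element totals:
  C: 7
  H: 13
  F: 3
  O: 1

C7H13F3O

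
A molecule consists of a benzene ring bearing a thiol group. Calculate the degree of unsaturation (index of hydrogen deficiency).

4

Atom tally by fragment:
  benzene ring core → C:6 H:6
  (− 1 ring H displaced by substituents)
  + SH → S:1 H:1
Element totals:
  C: 6
  H: 6
  S: 1
Molecular formula: C6H6S.
DoU = (2C + 2 + N − H − X) / 2 = (2·6 + 2 + 0 − 6 − 0) / 2 = 4.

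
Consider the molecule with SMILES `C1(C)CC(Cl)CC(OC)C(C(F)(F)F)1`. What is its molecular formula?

Atom tally by fragment:
  cyclohexane ring core → C:6 H:12
  (− 4 ring H displaced by substituents)
  + CH3 → C:1 H:3
  + Cl → Cl:1
  + OCH3 → C:1 H:3 O:1
  + CF3 → C:1 F:3
Element totals:
  C: 9
  H: 14
  Cl: 1
  F: 3
  O: 1

C9H14ClF3O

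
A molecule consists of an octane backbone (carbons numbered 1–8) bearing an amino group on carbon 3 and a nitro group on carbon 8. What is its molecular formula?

Atom tally by fragment:
  CH3 → C:1 H:3
  CH2 → C:1 H:2
  CH(NH2) → C:1 H:3 N:1
  CH2 → C:1 H:2
  CH2 → C:1 H:2
  CH2 → C:1 H:2
  CH2 → C:1 H:2
  CH2NO2 → C:1 H:2 N:1 O:2
Element totals:
  C: 8
  H: 18
  N: 2
  O: 2

C8H18N2O2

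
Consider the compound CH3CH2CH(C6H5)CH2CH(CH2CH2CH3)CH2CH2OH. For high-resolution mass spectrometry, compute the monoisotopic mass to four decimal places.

Element totals:
  C: 16
  H: 26
  O: 1
Molecular formula: C16H26O.
  M = 16(12.0) + 26(1.007825) + 15.994915
    = 192.000000 + 26.203450 + 15.994915 = 234.198365

234.1984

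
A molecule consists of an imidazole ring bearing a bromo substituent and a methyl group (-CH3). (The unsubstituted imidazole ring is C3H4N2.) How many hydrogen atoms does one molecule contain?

5

Atom tally by fragment:
  imidazole ring core → C:3 H:4 N:2
  (− 2 ring H displaced by substituents)
  + Br → Br:1
  + CH3 → C:1 H:3
Element totals:
  C: 4
  H: 5
  Br: 1
  N: 2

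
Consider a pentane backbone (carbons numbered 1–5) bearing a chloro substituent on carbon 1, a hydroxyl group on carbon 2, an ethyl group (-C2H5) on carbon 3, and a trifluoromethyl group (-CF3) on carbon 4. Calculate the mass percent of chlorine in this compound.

16.21%

Atom tally by fragment:
  ClCH2 → C:1 H:2 Cl:1
  CH(OH) → C:1 H:2 O:1
  CH(C2H5) → C:3 H:6
  CH(CF3) → C:2 H:1 F:3
  CH3 → C:1 H:3
Element totals:
  C: 8
  H: 14
  Cl: 1
  F: 3
  O: 1
Molecular formula: C8H14ClF3O.
Molar mass = 218.643 g/mol.
Mass from Cl: 1 × 35.45 = 35.450 g/mol.
%Cl = 35.450 / 218.643 × 100 = 16.21%.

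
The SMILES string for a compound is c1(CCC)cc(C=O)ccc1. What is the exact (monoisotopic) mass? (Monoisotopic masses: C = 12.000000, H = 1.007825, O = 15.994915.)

Atom tally by fragment:
  benzene ring core → C:6 H:6
  (− 2 ring H displaced by substituents)
  + CH2CH2CH3 → C:3 H:7
  + CHO → C:1 H:1 O:1
Element totals:
  C: 10
  H: 12
  O: 1
Molecular formula: C10H12O.
  M = 10(12.0) + 12(1.007825) + 15.994915
    = 120.000000 + 12.093900 + 15.994915 = 148.088815

148.0888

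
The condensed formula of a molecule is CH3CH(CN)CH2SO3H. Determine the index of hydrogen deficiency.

2

Atom tally by fragment:
  CH3 → C:1 H:3
  CH(CN) → C:2 H:1 N:1
  CH2SO3H → C:1 H:3 S:1 O:3
Element totals:
  C: 4
  H: 7
  N: 1
  O: 3
  S: 1
Molecular formula: C4H7NO3S.
DoU = (2C + 2 + N − H − X) / 2 = (2·4 + 2 + 1 − 7 − 0) / 2 = 2.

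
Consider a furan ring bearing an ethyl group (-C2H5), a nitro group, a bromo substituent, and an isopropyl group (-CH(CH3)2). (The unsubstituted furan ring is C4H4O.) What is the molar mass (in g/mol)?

262.10 g/mol

Atom tally by fragment:
  furan ring core → C:4 H:4 O:1
  (− 4 ring H displaced by substituents)
  + C2H5 → C:2 H:5
  + NO2 → N:1 O:2
  + Br → Br:1
  + CH(CH3)2 → C:3 H:7
Element totals:
  C: 9
  H: 12
  Br: 1
  N: 1
  O: 3
Molecular formula: C9H12BrNO3.
  M = 9(12.011) + 12(1.008) + 79.904 + 14.007 + 3(15.999)
    = 108.099 + 12.096 + 79.904 + 14.007 + 47.997 = 262.103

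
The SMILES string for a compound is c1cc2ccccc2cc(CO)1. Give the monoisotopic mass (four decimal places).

Atom tally by fragment:
  naphthalene ring system core → C:10 H:8
  (− 1 ring H displaced by substituents)
  + CH2OH → C:1 H:3 O:1
Element totals:
  C: 11
  H: 10
  O: 1
Molecular formula: C11H10O.
  M = 11(12.0) + 10(1.007825) + 15.994915
    = 132.000000 + 10.078250 + 15.994915 = 158.073165

158.0732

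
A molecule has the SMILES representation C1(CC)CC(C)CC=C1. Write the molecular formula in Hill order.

Atom tally by fragment:
  cyclohexene ring core → C:6 H:10
  (− 2 ring H displaced by substituents)
  + C2H5 → C:2 H:5
  + CH3 → C:1 H:3
Element totals:
  C: 9
  H: 16

C9H16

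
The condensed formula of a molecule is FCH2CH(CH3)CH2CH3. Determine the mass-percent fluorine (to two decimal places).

Atom tally by fragment:
  FCH2 → C:1 H:2 F:1
  CH(CH3) → C:2 H:4
  CH2 → C:1 H:2
  CH3 → C:1 H:3
Element totals:
  C: 5
  H: 11
  F: 1
Molecular formula: C5H11F.
Molar mass = 90.141 g/mol.
Mass from F: 1 × 18.998 = 18.998 g/mol.
%F = 18.998 / 90.141 × 100 = 21.08%.

21.08%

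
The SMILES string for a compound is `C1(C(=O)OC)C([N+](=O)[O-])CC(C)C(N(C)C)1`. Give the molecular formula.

Atom tally by fragment:
  cyclopentane ring core → C:5 H:10
  (− 4 ring H displaced by substituents)
  + COOCH3 → C:2 H:3 O:2
  + NO2 → N:1 O:2
  + CH3 → C:1 H:3
  + N(CH3)2 → N:1 C:2 H:6
Element totals:
  C: 10
  H: 18
  N: 2
  O: 4

C10H18N2O4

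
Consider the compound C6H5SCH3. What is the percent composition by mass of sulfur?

25.81%

Element totals:
  C: 7
  H: 8
  S: 1
Molecular formula: C7H8S.
Molar mass = 124.201 g/mol.
Mass from S: 1 × 32.06 = 32.060 g/mol.
%S = 32.060 / 124.201 × 100 = 25.81%.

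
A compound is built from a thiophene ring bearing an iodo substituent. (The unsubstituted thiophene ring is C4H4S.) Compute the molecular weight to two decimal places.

Atom tally by fragment:
  thiophene ring core → C:4 H:4 S:1
  (− 1 ring H displaced by substituents)
  + I → I:1
Element totals:
  C: 4
  H: 3
  I: 1
  S: 1
Molecular formula: C4H3IS.
  M = 4(12.011) + 3(1.008) + 126.904 + 32.06
    = 48.044 + 3.024 + 126.904 + 32.060 = 210.032

210.03 g/mol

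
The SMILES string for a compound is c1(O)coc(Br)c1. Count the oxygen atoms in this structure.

2

Atom tally by fragment:
  furan ring core → C:4 H:4 O:1
  (− 2 ring H displaced by substituents)
  + OH → O:1 H:1
  + Br → Br:1
Element totals:
  C: 4
  H: 3
  Br: 1
  O: 2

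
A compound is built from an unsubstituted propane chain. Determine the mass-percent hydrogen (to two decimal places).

18.29%

Atom tally by fragment:
  CH3 → C:1 H:3
  CH2 → C:1 H:2
  CH3 → C:1 H:3
Element totals:
  C: 3
  H: 8
Molecular formula: C3H8.
Molar mass = 44.097 g/mol.
Mass from H: 8 × 1.008 = 8.064 g/mol.
%H = 8.064 / 44.097 × 100 = 18.29%.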